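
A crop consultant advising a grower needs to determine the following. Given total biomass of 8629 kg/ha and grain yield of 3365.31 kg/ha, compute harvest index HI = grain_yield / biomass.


HI = grain_yield / biomass
   = 3365.31 / 8629
   = 0.39


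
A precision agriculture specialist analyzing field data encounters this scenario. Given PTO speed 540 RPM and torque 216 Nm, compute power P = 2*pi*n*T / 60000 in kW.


P = 2*pi*n*T / 60000
  = 2*pi * 540 * 216 / 60000
  = 732870.73 / 60000
  = 12.21 kW


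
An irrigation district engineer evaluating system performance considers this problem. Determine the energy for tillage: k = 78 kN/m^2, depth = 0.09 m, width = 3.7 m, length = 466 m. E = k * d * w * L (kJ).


E = k * d * w * L
  = 78 * 0.09 * 3.7 * 466
  = 12103.88 kJ


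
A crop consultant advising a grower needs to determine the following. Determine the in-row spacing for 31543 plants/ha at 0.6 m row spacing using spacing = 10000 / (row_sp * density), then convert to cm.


spacing = 10000 / (row_sp * density)
        = 10000 / (0.6 * 31543)
        = 10000 / 18925.80
        = 0.52838 m = 52.84 cm


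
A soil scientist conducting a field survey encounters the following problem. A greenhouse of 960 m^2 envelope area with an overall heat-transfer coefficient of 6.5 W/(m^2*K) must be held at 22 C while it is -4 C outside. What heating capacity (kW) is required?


dT = 22 - (-4) = 26 K
Q = U * A * dT
  = 6.5 * 960 * 26
  = 162240 W = 162.24 kW


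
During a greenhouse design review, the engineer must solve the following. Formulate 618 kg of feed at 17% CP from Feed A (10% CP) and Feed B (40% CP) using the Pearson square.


parts_A = CP_b - target = 40 - 17 = 23
parts_B = target - CP_a = 17 - 10 = 7
total_parts = 23 + 7 = 30
Feed A = 618 * 23 / 30 = 473.80 kg
Feed B = 618 * 7 / 30 = 144.20 kg

473.80 kg


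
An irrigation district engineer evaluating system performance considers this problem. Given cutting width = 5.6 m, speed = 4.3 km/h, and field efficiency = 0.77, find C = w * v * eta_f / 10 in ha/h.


C = w * v * eta_f / 10
  = 5.6 * 4.3 * 0.77 / 10
  = 18.54 / 10
  = 1.85 ha/h


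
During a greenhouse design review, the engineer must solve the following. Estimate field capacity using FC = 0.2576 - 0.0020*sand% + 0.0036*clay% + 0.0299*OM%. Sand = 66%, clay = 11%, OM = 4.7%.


FC = 0.2576 - 0.0020*66 + 0.0036*11 + 0.0299*4.7
   = 0.2576 - 0.1320 + 0.0396 + 0.1405
   = 0.3057


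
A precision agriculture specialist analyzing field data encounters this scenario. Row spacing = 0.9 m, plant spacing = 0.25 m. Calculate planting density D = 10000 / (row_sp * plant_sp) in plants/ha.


D = 10000 / (row_sp * plant_sp)
  = 10000 / (0.9 * 0.25)
  = 10000 / 0.2250
  = 44444.44 plants/ha


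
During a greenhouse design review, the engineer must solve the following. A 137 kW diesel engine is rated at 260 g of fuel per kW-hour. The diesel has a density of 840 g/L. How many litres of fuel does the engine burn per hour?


FC = P * BSFC / rho_fuel
   = 137 * 260 / 840
   = 35620 / 840
   = 42.40 L/h


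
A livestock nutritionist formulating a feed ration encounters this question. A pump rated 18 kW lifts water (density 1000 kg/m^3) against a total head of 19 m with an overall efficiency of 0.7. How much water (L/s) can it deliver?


Q = (P * 1000 * eta) / (rho * g * H)
  = (18 * 1000 * 0.7) / (1000 * 9.81 * 19)
  = 12600 / 186390
  = 0.06760 m^3/s = 67.60 L/s


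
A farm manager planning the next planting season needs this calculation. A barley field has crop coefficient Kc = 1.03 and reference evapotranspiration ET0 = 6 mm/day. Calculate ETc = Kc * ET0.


ETc = Kc * ET0
    = 1.03 * 6
    = 6.18 mm/day


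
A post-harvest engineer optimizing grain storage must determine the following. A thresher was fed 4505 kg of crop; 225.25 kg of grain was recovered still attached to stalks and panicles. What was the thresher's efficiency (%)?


eta = (total - unthreshed) / total * 100
    = (4505 - 225.25) / 4505 * 100
    = 4279.75 / 4505 * 100
    = 95%


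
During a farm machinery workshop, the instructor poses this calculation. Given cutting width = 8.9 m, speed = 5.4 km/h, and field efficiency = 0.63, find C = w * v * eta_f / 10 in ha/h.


C = w * v * eta_f / 10
  = 8.9 * 5.4 * 0.63 / 10
  = 30.28 / 10
  = 3.03 ha/h


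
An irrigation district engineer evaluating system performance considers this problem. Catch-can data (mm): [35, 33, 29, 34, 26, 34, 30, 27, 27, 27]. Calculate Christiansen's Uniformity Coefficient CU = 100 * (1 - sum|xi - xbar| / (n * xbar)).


xbar = 302 / 10 = 30.200
sum|xi - xbar| = 30.400
CU = 100 * (1 - 30.400 / (10 * 30.200))
   = 100 * (1 - 0.1007)
   = 89.93%


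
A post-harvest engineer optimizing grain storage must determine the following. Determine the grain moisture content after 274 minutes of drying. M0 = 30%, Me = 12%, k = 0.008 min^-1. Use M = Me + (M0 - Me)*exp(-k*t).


M = Me + (M0 - Me) * e^(-k*t)
  = 12 + (30 - 12) * e^(-0.008*274)
  = 12 + 18 * e^(-2.192)
  = 12 + 18 * 0.11169
  = 12 + 2.0105
  = 14.01%


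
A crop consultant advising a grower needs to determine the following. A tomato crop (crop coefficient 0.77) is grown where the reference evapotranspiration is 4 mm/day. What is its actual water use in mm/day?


ETc = Kc * ET0
    = 0.77 * 4
    = 3.08 mm/day


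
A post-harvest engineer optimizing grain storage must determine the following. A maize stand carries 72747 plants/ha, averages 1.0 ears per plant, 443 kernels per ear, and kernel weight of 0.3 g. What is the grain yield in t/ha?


Y = density * ears * kernels * kw
  = 72747 * 1.0 * 443 * 0.3 g/ha
  = 9668076.30 g/ha
  = 9668.08 kg/ha = 9.67 t/ha


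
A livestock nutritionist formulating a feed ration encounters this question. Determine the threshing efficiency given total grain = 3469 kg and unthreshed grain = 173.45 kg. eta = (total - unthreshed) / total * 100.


eta = (total - unthreshed) / total * 100
    = (3469 - 173.45) / 3469 * 100
    = 3295.55 / 3469 * 100
    = 95%


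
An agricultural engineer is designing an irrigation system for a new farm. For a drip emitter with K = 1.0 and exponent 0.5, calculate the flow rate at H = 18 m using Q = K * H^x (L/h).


Q = K * H^x
  = 1.0 * 18^0.5
  = 1.0 * 4.2426
  = 4.24 L/h


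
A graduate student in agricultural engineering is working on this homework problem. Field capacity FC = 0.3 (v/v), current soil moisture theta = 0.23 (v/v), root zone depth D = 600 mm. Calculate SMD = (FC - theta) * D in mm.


SMD = (FC - theta) * D
    = (0.3 - 0.23) * 600
    = 0.070 * 600
    = 42 mm


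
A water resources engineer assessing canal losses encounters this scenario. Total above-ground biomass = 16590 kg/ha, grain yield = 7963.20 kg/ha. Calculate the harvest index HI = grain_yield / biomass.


HI = grain_yield / biomass
   = 7963.20 / 16590
   = 0.48


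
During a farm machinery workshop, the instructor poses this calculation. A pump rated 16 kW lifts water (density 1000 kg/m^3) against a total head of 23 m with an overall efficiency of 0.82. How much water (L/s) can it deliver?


Q = (P * 1000 * eta) / (rho * g * H)
  = (16 * 1000 * 0.82) / (1000 * 9.81 * 23)
  = 13120 / 225630
  = 0.05815 m^3/s = 58.15 L/s


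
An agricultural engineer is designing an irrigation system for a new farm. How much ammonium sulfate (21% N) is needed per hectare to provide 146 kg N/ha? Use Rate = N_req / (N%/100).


Rate = N_required / (N_content / 100)
     = 146 / (21 / 100)
     = 146 / 0.21
     = 695.24 kg/ha


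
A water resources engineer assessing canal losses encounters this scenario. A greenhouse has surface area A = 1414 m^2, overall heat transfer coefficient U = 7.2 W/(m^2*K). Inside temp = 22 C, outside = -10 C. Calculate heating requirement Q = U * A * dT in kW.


dT = 22 - (-10) = 32 K
Q = U * A * dT
  = 7.2 * 1414 * 32
  = 325785.60 W = 325.79 kW


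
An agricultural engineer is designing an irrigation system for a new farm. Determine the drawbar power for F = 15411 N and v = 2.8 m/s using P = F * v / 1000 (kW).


P = F * v / 1000
  = 15411 * 2.8 / 1000
  = 43150.80 / 1000
  = 43.15 kW


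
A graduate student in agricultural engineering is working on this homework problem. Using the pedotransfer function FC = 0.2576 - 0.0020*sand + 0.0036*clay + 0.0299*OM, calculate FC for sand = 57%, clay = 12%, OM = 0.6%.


FC = 0.2576 - 0.0020*57 + 0.0036*12 + 0.0299*0.6
   = 0.2576 - 0.1140 + 0.0432 + 0.0179
   = 0.2047


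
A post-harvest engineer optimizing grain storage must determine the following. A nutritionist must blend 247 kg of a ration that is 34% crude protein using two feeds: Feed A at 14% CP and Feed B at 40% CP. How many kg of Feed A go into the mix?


parts_A = CP_b - target = 40 - 34 = 6
parts_B = target - CP_a = 34 - 14 = 20
total_parts = 6 + 20 = 26
Feed A = 247 * 6 / 26 = 57 kg
Feed B = 247 * 20 / 26 = 190 kg

57 kg


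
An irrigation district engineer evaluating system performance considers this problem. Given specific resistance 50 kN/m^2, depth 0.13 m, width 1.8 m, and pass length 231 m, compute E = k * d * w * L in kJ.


E = k * d * w * L
  = 50 * 0.13 * 1.8 * 231
  = 2702.70 kJ


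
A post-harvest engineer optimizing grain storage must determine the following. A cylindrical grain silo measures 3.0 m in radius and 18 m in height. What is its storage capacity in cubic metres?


V = pi * r^2 * h
  = pi * 3.0^2 * 18
  = pi * 9 * 18
  = 508.94 m^3


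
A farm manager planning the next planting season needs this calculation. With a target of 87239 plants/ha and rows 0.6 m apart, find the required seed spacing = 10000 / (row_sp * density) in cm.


spacing = 10000 / (row_sp * density)
        = 10000 / (0.6 * 87239)
        = 10000 / 52343.40
        = 0.19105 m = 19.10 cm


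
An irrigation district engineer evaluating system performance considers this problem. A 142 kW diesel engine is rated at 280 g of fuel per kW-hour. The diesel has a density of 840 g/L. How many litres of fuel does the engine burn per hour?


FC = P * BSFC / rho_fuel
   = 142 * 280 / 840
   = 39760 / 840
   = 47.33 L/h


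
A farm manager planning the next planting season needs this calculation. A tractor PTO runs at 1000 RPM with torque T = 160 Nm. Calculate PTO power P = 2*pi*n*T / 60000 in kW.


P = 2*pi*n*T / 60000
  = 2*pi * 1000 * 160 / 60000
  = 1005309.65 / 60000
  = 16.76 kW


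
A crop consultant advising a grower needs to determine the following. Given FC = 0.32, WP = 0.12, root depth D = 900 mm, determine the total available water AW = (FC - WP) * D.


AW = (FC - WP) * D
   = (0.32 - 0.12) * 900
   = 0.20 * 900
   = 180 mm


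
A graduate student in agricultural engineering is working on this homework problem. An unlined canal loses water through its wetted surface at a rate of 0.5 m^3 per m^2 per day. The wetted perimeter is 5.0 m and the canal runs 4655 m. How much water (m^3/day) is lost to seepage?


S = C * P * L
  = 0.5 * 5.0 * 4655
  = 11637.50 m^3/day


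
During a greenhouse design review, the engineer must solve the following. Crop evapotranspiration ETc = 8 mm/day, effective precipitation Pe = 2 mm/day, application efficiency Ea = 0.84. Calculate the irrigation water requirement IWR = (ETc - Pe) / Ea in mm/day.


IWR = (ETc - Pe) / Ea
    = (8 - 2) / 0.84
    = 6 / 0.84
    = 7.14 mm/day


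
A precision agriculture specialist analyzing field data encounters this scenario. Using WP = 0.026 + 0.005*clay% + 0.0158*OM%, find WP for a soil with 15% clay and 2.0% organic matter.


WP = 0.026 + 0.005*15 + 0.0158*2.0
   = 0.026 + 0.0750 + 0.0316
   = 0.1326


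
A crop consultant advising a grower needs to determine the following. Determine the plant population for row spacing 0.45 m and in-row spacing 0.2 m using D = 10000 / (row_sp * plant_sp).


D = 10000 / (row_sp * plant_sp)
  = 10000 / (0.45 * 0.2)
  = 10000 / 0.0900
  = 111111.11 plants/ha


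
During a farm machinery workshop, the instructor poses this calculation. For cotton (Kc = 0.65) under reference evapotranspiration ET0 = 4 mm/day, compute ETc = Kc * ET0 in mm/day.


ETc = Kc * ET0
    = 0.65 * 4
    = 2.60 mm/day


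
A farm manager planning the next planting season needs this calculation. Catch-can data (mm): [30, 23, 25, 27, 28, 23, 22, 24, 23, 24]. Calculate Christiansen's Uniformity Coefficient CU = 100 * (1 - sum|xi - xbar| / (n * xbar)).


xbar = 249 / 10 = 24.900
sum|xi - xbar| = 20.800
CU = 100 * (1 - 20.800 / (10 * 24.900))
   = 100 * (1 - 0.0835)
   = 91.65%


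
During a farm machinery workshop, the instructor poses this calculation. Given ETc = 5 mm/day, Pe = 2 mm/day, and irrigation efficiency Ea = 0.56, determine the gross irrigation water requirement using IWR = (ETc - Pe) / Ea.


IWR = (ETc - Pe) / Ea
    = (5 - 2) / 0.56
    = 3 / 0.56
    = 5.36 mm/day


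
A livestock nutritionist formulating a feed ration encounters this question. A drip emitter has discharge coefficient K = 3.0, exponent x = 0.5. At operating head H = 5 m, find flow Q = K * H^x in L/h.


Q = K * H^x
  = 3.0 * 5^0.5
  = 3.0 * 2.2361
  = 6.71 L/h


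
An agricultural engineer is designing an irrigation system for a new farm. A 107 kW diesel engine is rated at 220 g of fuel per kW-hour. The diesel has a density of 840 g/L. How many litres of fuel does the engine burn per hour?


FC = P * BSFC / rho_fuel
   = 107 * 220 / 840
   = 23540 / 840
   = 28.02 L/h


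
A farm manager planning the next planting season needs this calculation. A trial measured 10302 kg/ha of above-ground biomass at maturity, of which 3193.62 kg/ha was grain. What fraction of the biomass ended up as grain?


HI = grain_yield / biomass
   = 3193.62 / 10302
   = 0.31


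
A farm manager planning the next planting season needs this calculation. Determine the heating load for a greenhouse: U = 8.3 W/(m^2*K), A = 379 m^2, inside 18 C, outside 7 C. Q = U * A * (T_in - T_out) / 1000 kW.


dT = 18 - (7) = 11 K
Q = U * A * dT
  = 8.3 * 379 * 11
  = 34602.70 W = 34.60 kW


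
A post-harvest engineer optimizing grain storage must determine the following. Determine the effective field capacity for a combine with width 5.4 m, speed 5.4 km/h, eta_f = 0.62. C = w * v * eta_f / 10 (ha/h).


C = w * v * eta_f / 10
  = 5.4 * 5.4 * 0.62 / 10
  = 18.08 / 10
  = 1.81 ha/h


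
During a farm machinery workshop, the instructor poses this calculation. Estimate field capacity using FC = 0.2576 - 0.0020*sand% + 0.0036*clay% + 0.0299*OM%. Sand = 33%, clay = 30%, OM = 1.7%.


FC = 0.2576 - 0.0020*33 + 0.0036*30 + 0.0299*1.7
   = 0.2576 - 0.0660 + 0.1080 + 0.0508
   = 0.3504


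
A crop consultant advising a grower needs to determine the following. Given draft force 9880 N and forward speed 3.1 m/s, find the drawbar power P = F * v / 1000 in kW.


P = F * v / 1000
  = 9880 * 3.1 / 1000
  = 30628 / 1000
  = 30.63 kW


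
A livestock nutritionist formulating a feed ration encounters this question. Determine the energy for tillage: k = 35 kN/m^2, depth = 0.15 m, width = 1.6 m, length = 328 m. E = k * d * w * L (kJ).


E = k * d * w * L
  = 35 * 0.15 * 1.6 * 328
  = 2755.20 kJ


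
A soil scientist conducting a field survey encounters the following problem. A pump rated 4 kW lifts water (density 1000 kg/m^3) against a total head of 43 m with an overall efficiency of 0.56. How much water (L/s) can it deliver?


Q = (P * 1000 * eta) / (rho * g * H)
  = (4 * 1000 * 0.56) / (1000 * 9.81 * 43)
  = 2240 / 421830
  = 0.00531 m^3/s = 5.31 L/s


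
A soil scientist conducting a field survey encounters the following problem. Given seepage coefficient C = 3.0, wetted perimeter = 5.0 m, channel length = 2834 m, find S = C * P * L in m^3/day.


S = C * P * L
  = 3.0 * 5.0 * 2834
  = 42510 m^3/day


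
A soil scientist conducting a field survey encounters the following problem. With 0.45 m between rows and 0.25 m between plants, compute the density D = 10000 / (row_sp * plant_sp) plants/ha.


D = 10000 / (row_sp * plant_sp)
  = 10000 / (0.45 * 0.25)
  = 10000 / 0.1125
  = 88888.89 plants/ha


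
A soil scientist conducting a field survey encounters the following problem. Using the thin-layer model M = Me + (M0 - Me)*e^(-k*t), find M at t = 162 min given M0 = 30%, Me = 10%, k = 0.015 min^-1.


M = Me + (M0 - Me) * e^(-k*t)
  = 10 + (30 - 10) * e^(-0.015*162)
  = 10 + 20 * e^(-2.430)
  = 10 + 20 * 0.08804
  = 10 + 1.7607
  = 11.76%


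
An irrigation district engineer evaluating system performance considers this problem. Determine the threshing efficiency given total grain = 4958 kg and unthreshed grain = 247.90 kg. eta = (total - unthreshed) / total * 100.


eta = (total - unthreshed) / total * 100
    = (4958 - 247.90) / 4958 * 100
    = 4710.10 / 4958 * 100
    = 95%


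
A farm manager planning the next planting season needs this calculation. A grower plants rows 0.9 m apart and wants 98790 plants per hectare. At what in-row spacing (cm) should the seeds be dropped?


spacing = 10000 / (row_sp * density)
        = 10000 / (0.9 * 98790)
        = 10000 / 88911
        = 0.11247 m = 11.25 cm


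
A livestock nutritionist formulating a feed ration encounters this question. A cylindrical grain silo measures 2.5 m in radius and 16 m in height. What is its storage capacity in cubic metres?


V = pi * r^2 * h
  = pi * 2.5^2 * 16
  = pi * 6.25 * 16
  = 314.16 m^3


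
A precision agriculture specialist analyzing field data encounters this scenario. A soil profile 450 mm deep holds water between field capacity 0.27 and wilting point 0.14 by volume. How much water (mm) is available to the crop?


AW = (FC - WP) * D
   = (0.27 - 0.14) * 450
   = 0.13 * 450
   = 58.50 mm


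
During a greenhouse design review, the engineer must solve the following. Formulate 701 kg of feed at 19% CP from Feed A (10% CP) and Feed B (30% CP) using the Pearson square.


parts_A = CP_b - target = 30 - 19 = 11
parts_B = target - CP_a = 19 - 10 = 9
total_parts = 11 + 9 = 20
Feed A = 701 * 11 / 20 = 385.55 kg
Feed B = 701 * 9 / 20 = 315.45 kg

385.55 kg


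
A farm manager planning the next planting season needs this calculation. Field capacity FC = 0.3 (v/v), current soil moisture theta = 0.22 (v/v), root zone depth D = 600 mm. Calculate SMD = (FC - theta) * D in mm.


SMD = (FC - theta) * D
    = (0.3 - 0.22) * 600
    = 0.080 * 600
    = 48 mm


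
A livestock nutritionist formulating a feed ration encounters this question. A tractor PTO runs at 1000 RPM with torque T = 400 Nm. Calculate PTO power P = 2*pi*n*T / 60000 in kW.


P = 2*pi*n*T / 60000
  = 2*pi * 1000 * 400 / 60000
  = 2513274.12 / 60000
  = 41.89 kW


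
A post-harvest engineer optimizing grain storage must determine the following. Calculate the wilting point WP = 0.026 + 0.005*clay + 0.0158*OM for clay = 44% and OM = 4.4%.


WP = 0.026 + 0.005*44 + 0.0158*4.4
   = 0.026 + 0.2200 + 0.0695
   = 0.3155


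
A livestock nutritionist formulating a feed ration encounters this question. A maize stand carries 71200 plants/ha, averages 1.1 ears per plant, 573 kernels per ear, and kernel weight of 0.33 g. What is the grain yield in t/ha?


Y = density * ears * kernels * kw
  = 71200 * 1.1 * 573 * 0.33 g/ha
  = 14809528.80 g/ha
  = 14809.53 kg/ha = 14.81 t/ha


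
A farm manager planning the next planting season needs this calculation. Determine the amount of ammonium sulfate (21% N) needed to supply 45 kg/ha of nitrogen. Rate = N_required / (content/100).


Rate = N_required / (N_content / 100)
     = 45 / (21 / 100)
     = 45 / 0.21
     = 214.29 kg/ha


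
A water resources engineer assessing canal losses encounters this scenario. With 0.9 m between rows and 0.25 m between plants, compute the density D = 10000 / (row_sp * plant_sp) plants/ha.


D = 10000 / (row_sp * plant_sp)
  = 10000 / (0.9 * 0.25)
  = 10000 / 0.2250
  = 44444.44 plants/ha


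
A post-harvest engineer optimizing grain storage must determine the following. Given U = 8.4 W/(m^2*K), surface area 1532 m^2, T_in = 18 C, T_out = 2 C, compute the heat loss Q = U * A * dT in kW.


dT = 18 - (2) = 16 K
Q = U * A * dT
  = 8.4 * 1532 * 16
  = 205900.80 W = 205.90 kW


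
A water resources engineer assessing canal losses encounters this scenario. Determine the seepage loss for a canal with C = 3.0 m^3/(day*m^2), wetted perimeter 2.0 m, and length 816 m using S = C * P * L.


S = C * P * L
  = 3.0 * 2.0 * 816
  = 4896 m^3/day


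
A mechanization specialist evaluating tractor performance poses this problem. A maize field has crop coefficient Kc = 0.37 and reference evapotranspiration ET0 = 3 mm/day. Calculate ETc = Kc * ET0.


ETc = Kc * ET0
    = 0.37 * 3
    = 1.11 mm/day


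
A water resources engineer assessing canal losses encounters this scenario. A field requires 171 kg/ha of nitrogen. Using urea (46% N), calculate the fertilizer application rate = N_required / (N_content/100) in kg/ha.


Rate = N_required / (N_content / 100)
     = 171 / (46 / 100)
     = 171 / 0.46
     = 371.74 kg/ha


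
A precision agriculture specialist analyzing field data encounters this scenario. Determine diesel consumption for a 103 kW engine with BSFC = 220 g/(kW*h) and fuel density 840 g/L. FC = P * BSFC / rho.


FC = P * BSFC / rho_fuel
   = 103 * 220 / 840
   = 22660 / 840
   = 26.98 L/h


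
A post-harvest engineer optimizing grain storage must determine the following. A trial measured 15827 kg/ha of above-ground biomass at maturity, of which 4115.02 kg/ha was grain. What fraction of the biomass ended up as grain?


HI = grain_yield / biomass
   = 4115.02 / 15827
   = 0.26


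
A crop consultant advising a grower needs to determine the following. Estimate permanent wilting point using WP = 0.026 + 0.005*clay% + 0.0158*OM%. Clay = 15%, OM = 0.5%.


WP = 0.026 + 0.005*15 + 0.0158*0.5
   = 0.026 + 0.0750 + 0.0079
   = 0.1089


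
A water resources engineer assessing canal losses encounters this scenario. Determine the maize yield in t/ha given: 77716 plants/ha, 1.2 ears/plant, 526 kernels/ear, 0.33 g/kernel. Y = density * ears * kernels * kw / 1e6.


Y = density * ears * kernels * kw
  = 77716 * 1.2 * 526 * 0.33 g/ha
  = 16187931.94 g/ha
  = 16187.93 kg/ha = 16.19 t/ha


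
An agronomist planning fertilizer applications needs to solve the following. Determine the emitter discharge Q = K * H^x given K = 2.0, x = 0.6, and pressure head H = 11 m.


Q = K * H^x
  = 2.0 * 11^0.6
  = 2.0 * 4.2154
  = 8.43 L/h


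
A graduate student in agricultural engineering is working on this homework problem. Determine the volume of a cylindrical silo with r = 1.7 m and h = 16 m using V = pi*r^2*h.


V = pi * r^2 * h
  = pi * 1.7^2 * 16
  = pi * 2.89 * 16
  = 145.27 m^3


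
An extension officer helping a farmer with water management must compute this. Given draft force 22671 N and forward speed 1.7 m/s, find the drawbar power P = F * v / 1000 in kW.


P = F * v / 1000
  = 22671 * 1.7 / 1000
  = 38540.70 / 1000
  = 38.54 kW


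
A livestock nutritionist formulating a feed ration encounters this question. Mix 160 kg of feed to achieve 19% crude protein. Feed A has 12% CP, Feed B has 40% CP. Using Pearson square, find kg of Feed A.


parts_A = CP_b - target = 40 - 19 = 21
parts_B = target - CP_a = 19 - 12 = 7
total_parts = 21 + 7 = 28
Feed A = 160 * 21 / 28 = 120 kg
Feed B = 160 * 7 / 28 = 40 kg

120 kg


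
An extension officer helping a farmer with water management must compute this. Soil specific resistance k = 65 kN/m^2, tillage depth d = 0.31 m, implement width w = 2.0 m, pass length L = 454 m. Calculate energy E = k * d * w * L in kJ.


E = k * d * w * L
  = 65 * 0.31 * 2.0 * 454
  = 18296.20 kJ


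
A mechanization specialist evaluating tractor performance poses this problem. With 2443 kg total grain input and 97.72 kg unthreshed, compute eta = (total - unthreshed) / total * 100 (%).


eta = (total - unthreshed) / total * 100
    = (2443 - 97.72) / 2443 * 100
    = 2345.28 / 2443 * 100
    = 96%


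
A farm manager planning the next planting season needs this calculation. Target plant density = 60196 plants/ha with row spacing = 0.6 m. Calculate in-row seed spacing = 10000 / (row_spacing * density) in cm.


spacing = 10000 / (row_sp * density)
        = 10000 / (0.6 * 60196)
        = 10000 / 36117.60
        = 0.27687 m = 27.69 cm


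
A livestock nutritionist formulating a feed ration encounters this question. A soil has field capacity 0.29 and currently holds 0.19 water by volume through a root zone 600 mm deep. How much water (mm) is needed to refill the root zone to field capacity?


SMD = (FC - theta) * D
    = (0.29 - 0.19) * 600
    = 0.100 * 600
    = 60 mm


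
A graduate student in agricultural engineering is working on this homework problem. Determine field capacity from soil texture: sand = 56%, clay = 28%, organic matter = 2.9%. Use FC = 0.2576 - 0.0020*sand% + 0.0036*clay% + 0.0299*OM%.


FC = 0.2576 - 0.0020*56 + 0.0036*28 + 0.0299*2.9
   = 0.2576 - 0.1120 + 0.1008 + 0.0867
   = 0.3331


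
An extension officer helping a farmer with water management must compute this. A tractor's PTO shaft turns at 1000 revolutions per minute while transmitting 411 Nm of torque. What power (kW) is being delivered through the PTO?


P = 2*pi*n*T / 60000
  = 2*pi * 1000 * 411 / 60000
  = 2582389.16 / 60000
  = 43.04 kW


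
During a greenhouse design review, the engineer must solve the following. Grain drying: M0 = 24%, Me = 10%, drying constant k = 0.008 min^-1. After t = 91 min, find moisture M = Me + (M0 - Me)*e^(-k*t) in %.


M = Me + (M0 - Me) * e^(-k*t)
  = 10 + (24 - 10) * e^(-0.008*91)
  = 10 + 14 * e^(-0.728)
  = 10 + 14 * 0.48287
  = 10 + 6.7602
  = 16.76%


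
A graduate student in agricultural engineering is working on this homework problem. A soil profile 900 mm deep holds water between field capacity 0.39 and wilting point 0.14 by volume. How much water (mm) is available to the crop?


AW = (FC - WP) * D
   = (0.39 - 0.14) * 900
   = 0.25 * 900
   = 225 mm


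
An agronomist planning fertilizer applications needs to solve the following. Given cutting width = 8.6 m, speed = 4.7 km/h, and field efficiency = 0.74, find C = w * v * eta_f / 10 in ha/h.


C = w * v * eta_f / 10
  = 8.6 * 4.7 * 0.74 / 10
  = 29.91 / 10
  = 2.99 ha/h


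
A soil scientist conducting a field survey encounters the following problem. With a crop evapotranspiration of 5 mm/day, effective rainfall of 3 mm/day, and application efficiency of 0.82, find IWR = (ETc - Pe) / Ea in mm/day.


IWR = (ETc - Pe) / Ea
    = (5 - 3) / 0.82
    = 2 / 0.82
    = 2.44 mm/day


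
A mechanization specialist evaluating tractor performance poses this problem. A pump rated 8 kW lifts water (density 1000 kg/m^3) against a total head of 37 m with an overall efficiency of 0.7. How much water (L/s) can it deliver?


Q = (P * 1000 * eta) / (rho * g * H)
  = (8 * 1000 * 0.7) / (1000 * 9.81 * 37)
  = 5600 / 362970
  = 0.01543 m^3/s = 15.43 L/s


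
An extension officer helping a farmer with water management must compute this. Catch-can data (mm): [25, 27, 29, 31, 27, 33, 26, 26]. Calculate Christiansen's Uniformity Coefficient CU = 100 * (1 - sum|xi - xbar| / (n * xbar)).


xbar = 224 / 8 = 28
sum|xi - xbar| = 18
CU = 100 * (1 - 18 / (8 * 28))
   = 100 * (1 - 0.0804)
   = 91.96%


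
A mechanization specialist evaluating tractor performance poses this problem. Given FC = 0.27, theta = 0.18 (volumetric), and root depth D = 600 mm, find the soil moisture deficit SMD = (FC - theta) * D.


SMD = (FC - theta) * D
    = (0.27 - 0.18) * 600
    = 0.090 * 600
    = 54 mm


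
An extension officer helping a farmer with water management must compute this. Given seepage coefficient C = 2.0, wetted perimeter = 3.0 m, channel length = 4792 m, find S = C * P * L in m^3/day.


S = C * P * L
  = 2.0 * 3.0 * 4792
  = 28752 m^3/day


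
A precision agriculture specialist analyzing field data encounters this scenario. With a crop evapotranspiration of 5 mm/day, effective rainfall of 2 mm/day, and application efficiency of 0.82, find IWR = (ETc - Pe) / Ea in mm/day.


IWR = (ETc - Pe) / Ea
    = (5 - 2) / 0.82
    = 3 / 0.82
    = 3.66 mm/day


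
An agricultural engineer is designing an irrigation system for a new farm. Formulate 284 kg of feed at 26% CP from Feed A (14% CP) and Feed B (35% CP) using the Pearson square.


parts_A = CP_b - target = 35 - 26 = 9
parts_B = target - CP_a = 26 - 14 = 12
total_parts = 9 + 12 = 21
Feed A = 284 * 9 / 21 = 121.71 kg
Feed B = 284 * 12 / 21 = 162.29 kg

121.71 kg


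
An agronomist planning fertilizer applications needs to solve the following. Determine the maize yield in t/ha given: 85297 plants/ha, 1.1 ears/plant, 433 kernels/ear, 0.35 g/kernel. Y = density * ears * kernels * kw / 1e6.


Y = density * ears * kernels * kw
  = 85297 * 1.1 * 433 * 0.35 g/ha
  = 14219436.39 g/ha
  = 14219.44 kg/ha = 14.22 t/ha


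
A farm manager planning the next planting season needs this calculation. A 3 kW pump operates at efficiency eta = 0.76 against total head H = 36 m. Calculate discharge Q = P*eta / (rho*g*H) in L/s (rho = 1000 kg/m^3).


Q = (P * 1000 * eta) / (rho * g * H)
  = (3 * 1000 * 0.76) / (1000 * 9.81 * 36)
  = 2280 / 353160
  = 0.00646 m^3/s = 6.46 L/s


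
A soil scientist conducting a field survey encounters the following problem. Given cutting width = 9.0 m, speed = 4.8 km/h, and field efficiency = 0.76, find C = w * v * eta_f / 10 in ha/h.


C = w * v * eta_f / 10
  = 9.0 * 4.8 * 0.76 / 10
  = 32.83 / 10
  = 3.28 ha/h


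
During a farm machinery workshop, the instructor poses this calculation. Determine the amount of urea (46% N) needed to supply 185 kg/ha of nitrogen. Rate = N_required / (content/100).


Rate = N_required / (N_content / 100)
     = 185 / (46 / 100)
     = 185 / 0.46
     = 402.17 kg/ha


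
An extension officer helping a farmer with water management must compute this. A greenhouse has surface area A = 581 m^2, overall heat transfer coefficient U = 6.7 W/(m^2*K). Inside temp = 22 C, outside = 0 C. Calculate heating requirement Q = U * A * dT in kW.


dT = 22 - (0) = 22 K
Q = U * A * dT
  = 6.7 * 581 * 22
  = 85639.40 W = 85.64 kW


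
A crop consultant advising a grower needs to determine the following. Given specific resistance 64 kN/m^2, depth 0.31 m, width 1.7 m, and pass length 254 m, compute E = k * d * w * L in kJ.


E = k * d * w * L
  = 64 * 0.31 * 1.7 * 254
  = 8566.91 kJ


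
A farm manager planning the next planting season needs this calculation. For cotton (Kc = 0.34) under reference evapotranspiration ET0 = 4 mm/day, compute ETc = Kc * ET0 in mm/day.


ETc = Kc * ET0
    = 0.34 * 4
    = 1.36 mm/day


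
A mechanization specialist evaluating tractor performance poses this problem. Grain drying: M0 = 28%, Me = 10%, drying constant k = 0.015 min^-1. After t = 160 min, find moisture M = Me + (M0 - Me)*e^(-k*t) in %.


M = Me + (M0 - Me) * e^(-k*t)
  = 10 + (28 - 10) * e^(-0.015*160)
  = 10 + 18 * e^(-2.400)
  = 10 + 18 * 0.09072
  = 10 + 1.6329
  = 11.63%


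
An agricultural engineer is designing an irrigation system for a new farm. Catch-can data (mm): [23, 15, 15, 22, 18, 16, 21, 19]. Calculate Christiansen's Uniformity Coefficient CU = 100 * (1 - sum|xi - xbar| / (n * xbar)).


xbar = 149 / 8 = 18.625
sum|xi - xbar| = 21
CU = 100 * (1 - 21 / (8 * 18.625))
   = 100 * (1 - 0.1409)
   = 85.91%


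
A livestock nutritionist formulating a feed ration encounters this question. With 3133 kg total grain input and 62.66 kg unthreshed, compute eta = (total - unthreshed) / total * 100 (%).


eta = (total - unthreshed) / total * 100
    = (3133 - 62.66) / 3133 * 100
    = 3070.34 / 3133 * 100
    = 98%


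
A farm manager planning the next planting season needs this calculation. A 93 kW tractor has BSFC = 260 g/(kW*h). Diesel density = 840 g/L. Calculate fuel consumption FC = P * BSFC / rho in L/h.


FC = P * BSFC / rho_fuel
   = 93 * 260 / 840
   = 24180 / 840
   = 28.79 L/h


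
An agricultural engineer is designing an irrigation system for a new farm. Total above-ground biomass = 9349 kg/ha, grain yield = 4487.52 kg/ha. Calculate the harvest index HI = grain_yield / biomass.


HI = grain_yield / biomass
   = 4487.52 / 9349
   = 0.48


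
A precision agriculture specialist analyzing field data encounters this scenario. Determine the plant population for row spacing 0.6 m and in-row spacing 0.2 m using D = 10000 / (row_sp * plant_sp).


D = 10000 / (row_sp * plant_sp)
  = 10000 / (0.6 * 0.2)
  = 10000 / 0.1200
  = 83333.33 plants/ha


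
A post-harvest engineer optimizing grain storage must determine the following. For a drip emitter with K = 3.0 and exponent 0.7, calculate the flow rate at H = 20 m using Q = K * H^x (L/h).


Q = K * H^x
  = 3.0 * 20^0.7
  = 3.0 * 8.1418
  = 24.43 L/h


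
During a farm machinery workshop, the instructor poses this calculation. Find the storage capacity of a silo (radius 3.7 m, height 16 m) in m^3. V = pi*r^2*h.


V = pi * r^2 * h
  = pi * 3.7^2 * 16
  = pi * 13.69 * 16
  = 688.13 m^3


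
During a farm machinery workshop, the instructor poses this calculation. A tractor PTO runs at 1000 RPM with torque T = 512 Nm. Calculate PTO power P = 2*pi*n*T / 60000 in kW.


P = 2*pi*n*T / 60000
  = 2*pi * 1000 * 512 / 60000
  = 3216990.88 / 60000
  = 53.62 kW


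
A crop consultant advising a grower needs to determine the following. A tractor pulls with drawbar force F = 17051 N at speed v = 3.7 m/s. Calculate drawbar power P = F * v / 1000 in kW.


P = F * v / 1000
  = 17051 * 3.7 / 1000
  = 63088.70 / 1000
  = 63.09 kW


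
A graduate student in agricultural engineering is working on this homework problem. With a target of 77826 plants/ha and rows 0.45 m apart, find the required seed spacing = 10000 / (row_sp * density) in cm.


spacing = 10000 / (row_sp * density)
        = 10000 / (0.45 * 77826)
        = 10000 / 35021.70
        = 0.28554 m = 28.55 cm


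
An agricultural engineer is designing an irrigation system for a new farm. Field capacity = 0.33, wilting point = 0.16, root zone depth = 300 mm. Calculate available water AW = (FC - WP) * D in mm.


AW = (FC - WP) * D
   = (0.33 - 0.16) * 300
   = 0.17 * 300
   = 51 mm


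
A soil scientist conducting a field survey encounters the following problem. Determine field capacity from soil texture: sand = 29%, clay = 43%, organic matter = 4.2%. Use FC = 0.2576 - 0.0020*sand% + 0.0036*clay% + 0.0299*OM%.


FC = 0.2576 - 0.0020*29 + 0.0036*43 + 0.0299*4.2
   = 0.2576 - 0.0580 + 0.1548 + 0.1256
   = 0.4800


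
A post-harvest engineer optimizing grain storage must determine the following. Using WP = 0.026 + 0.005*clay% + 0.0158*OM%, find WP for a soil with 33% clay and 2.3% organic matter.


WP = 0.026 + 0.005*33 + 0.0158*2.3
   = 0.026 + 0.1650 + 0.0363
   = 0.2273


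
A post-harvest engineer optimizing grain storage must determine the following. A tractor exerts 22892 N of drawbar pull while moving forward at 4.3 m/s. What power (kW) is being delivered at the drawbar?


P = F * v / 1000
  = 22892 * 4.3 / 1000
  = 98435.60 / 1000
  = 98.44 kW


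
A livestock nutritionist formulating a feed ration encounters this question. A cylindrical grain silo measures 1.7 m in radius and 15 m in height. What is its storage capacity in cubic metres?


V = pi * r^2 * h
  = pi * 1.7^2 * 15
  = pi * 2.89 * 15
  = 136.19 m^3


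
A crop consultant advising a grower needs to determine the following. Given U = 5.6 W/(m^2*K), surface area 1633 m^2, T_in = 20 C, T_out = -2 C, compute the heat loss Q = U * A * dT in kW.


dT = 20 - (-2) = 22 K
Q = U * A * dT
  = 5.6 * 1633 * 22
  = 201185.60 W = 201.19 kW


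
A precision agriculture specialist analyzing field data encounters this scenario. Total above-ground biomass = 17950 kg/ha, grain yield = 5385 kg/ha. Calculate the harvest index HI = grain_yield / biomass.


HI = grain_yield / biomass
   = 5385 / 17950
   = 0.30


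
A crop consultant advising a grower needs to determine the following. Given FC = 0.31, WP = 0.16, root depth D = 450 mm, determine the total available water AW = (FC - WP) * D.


AW = (FC - WP) * D
   = (0.31 - 0.16) * 450
   = 0.15 * 450
   = 67.50 mm


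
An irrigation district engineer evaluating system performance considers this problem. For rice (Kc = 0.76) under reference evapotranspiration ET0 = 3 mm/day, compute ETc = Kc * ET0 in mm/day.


ETc = Kc * ET0
    = 0.76 * 3
    = 2.28 mm/day


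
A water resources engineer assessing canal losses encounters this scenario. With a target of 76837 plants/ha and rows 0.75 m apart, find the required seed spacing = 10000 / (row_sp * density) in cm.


spacing = 10000 / (row_sp * density)
        = 10000 / (0.75 * 76837)
        = 10000 / 57627.75
        = 0.17353 m = 17.35 cm


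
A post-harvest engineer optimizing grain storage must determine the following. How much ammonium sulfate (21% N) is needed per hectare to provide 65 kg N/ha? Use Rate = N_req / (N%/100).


Rate = N_required / (N_content / 100)
     = 65 / (21 / 100)
     = 65 / 0.21
     = 309.52 kg/ha


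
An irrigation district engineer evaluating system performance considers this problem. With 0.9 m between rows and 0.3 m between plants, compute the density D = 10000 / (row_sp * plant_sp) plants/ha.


D = 10000 / (row_sp * plant_sp)
  = 10000 / (0.9 * 0.3)
  = 10000 / 0.2700
  = 37037.04 plants/ha


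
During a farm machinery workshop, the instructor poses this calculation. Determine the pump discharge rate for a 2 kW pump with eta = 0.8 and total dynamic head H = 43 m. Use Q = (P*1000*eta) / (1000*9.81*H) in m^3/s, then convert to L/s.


Q = (P * 1000 * eta) / (rho * g * H)
  = (2 * 1000 * 0.8) / (1000 * 9.81 * 43)
  = 1600 / 421830
  = 0.00379 m^3/s = 3.79 L/s


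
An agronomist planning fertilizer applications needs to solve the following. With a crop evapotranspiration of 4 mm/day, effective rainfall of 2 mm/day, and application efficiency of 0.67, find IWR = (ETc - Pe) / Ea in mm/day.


IWR = (ETc - Pe) / Ea
    = (4 - 2) / 0.67
    = 2 / 0.67
    = 2.99 mm/day


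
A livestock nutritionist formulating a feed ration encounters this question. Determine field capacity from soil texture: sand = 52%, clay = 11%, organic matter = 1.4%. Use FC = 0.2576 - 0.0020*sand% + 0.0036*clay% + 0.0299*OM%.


FC = 0.2576 - 0.0020*52 + 0.0036*11 + 0.0299*1.4
   = 0.2576 - 0.1040 + 0.0396 + 0.0419
   = 0.2351


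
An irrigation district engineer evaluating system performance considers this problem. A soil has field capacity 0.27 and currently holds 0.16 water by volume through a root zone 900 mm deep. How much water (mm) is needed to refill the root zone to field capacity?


SMD = (FC - theta) * D
    = (0.27 - 0.16) * 900
    = 0.110 * 900
    = 99 mm


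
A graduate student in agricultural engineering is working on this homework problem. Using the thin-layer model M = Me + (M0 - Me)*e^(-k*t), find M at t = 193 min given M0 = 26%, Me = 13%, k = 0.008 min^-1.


M = Me + (M0 - Me) * e^(-k*t)
  = 13 + (26 - 13) * e^(-0.008*193)
  = 13 + 13 * e^(-1.544)
  = 13 + 13 * 0.21353
  = 13 + 2.7758
  = 15.78%


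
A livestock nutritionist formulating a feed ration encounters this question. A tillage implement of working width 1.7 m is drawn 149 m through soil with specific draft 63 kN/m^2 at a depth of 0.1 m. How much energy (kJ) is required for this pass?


E = k * d * w * L
  = 63 * 0.1 * 1.7 * 149
  = 1595.79 kJ


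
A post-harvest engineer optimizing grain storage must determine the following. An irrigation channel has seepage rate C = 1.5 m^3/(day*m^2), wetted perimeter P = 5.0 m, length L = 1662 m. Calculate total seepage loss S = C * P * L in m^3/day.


S = C * P * L
  = 1.5 * 5.0 * 1662
  = 12465 m^3/day
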